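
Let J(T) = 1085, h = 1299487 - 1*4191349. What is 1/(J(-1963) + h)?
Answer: -1/2890777 ≈ -3.4593e-7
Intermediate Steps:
h = -2891862 (h = 1299487 - 4191349 = -2891862)
1/(J(-1963) + h) = 1/(1085 - 2891862) = 1/(-2890777) = -1/2890777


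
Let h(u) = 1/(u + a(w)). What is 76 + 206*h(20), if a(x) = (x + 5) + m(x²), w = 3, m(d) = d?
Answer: 3018/37 ≈ 81.568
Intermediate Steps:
a(x) = 5 + x + x² (a(x) = (x + 5) + x² = (5 + x) + x² = 5 + x + x²)
h(u) = 1/(17 + u) (h(u) = 1/(u + (5 + 3 + 3²)) = 1/(u + (5 + 3 + 9)) = 1/(u + 17) = 1/(17 + u))
76 + 206*h(20) = 76 + 206/(17 + 20) = 76 + 206/37 = 3018/37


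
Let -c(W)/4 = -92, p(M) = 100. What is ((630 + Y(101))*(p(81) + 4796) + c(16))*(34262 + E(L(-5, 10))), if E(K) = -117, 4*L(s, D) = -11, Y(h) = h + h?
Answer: 139101266800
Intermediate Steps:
Y(h) = 2*h
c(W) = 368 (c(W) = -4*(-92) = 368)
L(s, D) = -11/4 (L(s, D) = (¼)*(-11) = -11/4)
((630 + Y(101))*(p(81) + 4796) + c(16))*(34262 + E(L(-5, 10))) = ((630 + 2*101)*(100 + 4796) + 368)*(34262 - 117) = ((630 + 202)*4896 + 368)*34145 = (832*4896 + 368)*34145 = (4073472 + 368)*34145 = 4073840*34145 = 139101266800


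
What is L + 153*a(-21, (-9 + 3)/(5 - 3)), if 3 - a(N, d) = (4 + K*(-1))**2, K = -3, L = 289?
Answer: -6749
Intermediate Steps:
a(N, d) = -46 (a(N, d) = 3 - (4 - 3*(-1))**2 = 3 - (4 + 3)**2 = 3 - 1*7**2 = 3 - 1*49 = 3 - 49 = -46)
L + 153*a(-21, (-9 + 3)/(5 - 3)) = 289 + 153*(-46) = 289 - 7038 = -6749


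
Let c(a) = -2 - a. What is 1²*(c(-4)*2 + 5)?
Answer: 9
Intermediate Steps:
1²*(c(-4)*2 + 5) = 1²*((-2 - 1*(-4))*2 + 5) = 1*((-2 + 4)*2 + 5) = 1*(2*2 + 5) = 1*(4 + 5) = 1*9 = 9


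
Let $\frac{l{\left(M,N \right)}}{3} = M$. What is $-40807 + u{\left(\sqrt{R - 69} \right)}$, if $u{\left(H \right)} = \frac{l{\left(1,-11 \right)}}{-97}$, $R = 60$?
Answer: $- \frac{3958282}{97} \approx -40807.0$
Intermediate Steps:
$l{\left(M,N \right)} = 3 M$
$u{\left(H \right)} = - \frac{3}{97}$ ($u{\left(H \right)} = \frac{3 \cdot 1}{-97} = 3 \left(- \frac{1}{97}\right) = - \frac{3}{97}$)
$-40807 + u{\left(\sqrt{R - 69} \right)} = -40807 - \frac{3}{97} = - \frac{3958282}{97}$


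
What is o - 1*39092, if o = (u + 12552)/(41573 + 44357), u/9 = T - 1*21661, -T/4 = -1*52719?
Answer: -3357460073/85930 ≈ -39072.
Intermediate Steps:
T = 210876 (T = -(-4)*52719 = -4*(-52719) = 210876)
u = 1702935 (u = 9*(210876 - 1*21661) = 9*(210876 - 21661) = 9*189215 = 1702935)
o = 1715487/85930 (o = (1702935 + 12552)/(41573 + 44357) = 1715487/85930 ≈ 19.964)
o - 1*39092 = 1715487/85930 - 1*39092 = 1715487/85930 - 39092 = -3357460073/85930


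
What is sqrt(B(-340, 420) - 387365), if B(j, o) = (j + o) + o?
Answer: 3*I*sqrt(42985) ≈ 621.98*I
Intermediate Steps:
B(j, o) = j + 2*o
sqrt(B(-340, 420) - 387365) = sqrt((-340 + 2*420) - 387365) = sqrt((-340 + 840) - 387365) = sqrt(500 - 387365) = sqrt(-386865) = 3*I*sqrt(42985)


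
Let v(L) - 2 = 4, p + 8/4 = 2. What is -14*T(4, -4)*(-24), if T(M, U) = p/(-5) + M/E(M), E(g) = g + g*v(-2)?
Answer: 48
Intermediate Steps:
p = 0 (p = -2 + 2 = 0)
v(L) = 6 (v(L) = 2 + 4 = 6)
E(g) = 7*g (E(g) = g + g*6 = g + 6*g = 7*g)
T(M, U) = ⅐ (T(M, U) = 0/(-5) + M/((7*M)) = 0*(-⅕) + M*(1/(7*M)) = 0 + ⅐ = ⅐)
-14*T(4, -4)*(-24) = -14*⅐*(-24) = -2*(-24) = 48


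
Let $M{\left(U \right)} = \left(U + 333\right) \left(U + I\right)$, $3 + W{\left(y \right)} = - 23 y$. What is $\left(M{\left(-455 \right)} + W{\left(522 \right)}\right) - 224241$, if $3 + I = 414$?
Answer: $-230882$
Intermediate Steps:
$I = 411$ ($I = -3 + 414 = 411$)
$W{\left(y \right)} = -3 - 23 y$
$M{\left(U \right)} = \left(333 + U\right) \left(411 + U\right)$ ($M{\left(U \right)} = \left(U + 333\right) \left(U + 411\right) = \left(333 + U\right) \left(411 + U\right)$)
$\left(M{\left(-455 \right)} + W{\left(522 \right)}\right) - 224241 = \left(\left(136863 + \left(-455\right)^{2} + 744 \left(-455\right)\right) - 12009\right) - 224241 = \left(\left(136863 + 207025 - 338520\right) - 12009\right) - 224241 = \left(5368 - 12009\right) - 224241 = -6641 - 224241 = -230882$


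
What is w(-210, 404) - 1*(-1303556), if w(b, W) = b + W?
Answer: 1303750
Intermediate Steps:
w(b, W) = W + b
w(-210, 404) - 1*(-1303556) = (404 - 210) - 1*(-1303556) = 194 + 1303556 = 1303750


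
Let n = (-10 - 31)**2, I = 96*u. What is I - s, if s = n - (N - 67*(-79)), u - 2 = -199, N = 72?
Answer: -15228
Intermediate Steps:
u = -197 (u = 2 - 199 = -197)
I = -18912 (I = 96*(-197) = -18912)
n = 1681 (n = (-41)**2 = 1681)
s = -3684 (s = 1681 - (72 - 67*(-79)) = 1681 - (72 + 5293) = 1681 - 1*5365 = 1681 - 5365 = -3684)
I - s = -18912 - 1*(-3684) = -18912 + 3684 = -15228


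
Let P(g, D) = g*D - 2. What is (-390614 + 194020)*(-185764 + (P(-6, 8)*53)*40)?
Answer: 57359051816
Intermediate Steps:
P(g, D) = -2 + D*g (P(g, D) = D*g - 2 = -2 + D*g)
(-390614 + 194020)*(-185764 + (P(-6, 8)*53)*40) = (-390614 + 194020)*(-185764 + ((-2 + 8*(-6))*53)*40) = -196594*(-185764 + ((-2 - 48)*53)*40) = -196594*(-185764 - 50*53*40) = -196594*(-185764 - 2650*40) = -196594*(-185764 - 106000) = -196594*(-291764) = 57359051816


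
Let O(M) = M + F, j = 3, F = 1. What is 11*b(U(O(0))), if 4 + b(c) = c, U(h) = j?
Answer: -11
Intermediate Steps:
O(M) = 1 + M (O(M) = M + 1 = 1 + M)
U(h) = 3
b(c) = -4 + c
11*b(U(O(0))) = 11*(-4 + 3) = 11*(-1) = -11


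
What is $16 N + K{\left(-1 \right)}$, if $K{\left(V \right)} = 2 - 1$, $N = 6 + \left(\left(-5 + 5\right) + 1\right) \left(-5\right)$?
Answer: $17$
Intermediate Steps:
$N = 1$ ($N = 6 + \left(0 + 1\right) \left(-5\right) = 6 + 1 \left(-5\right) = 6 - 5 = 1$)
$K{\left(V \right)} = 1$ ($K{\left(V \right)} = 2 - 1 = 1$)
$16 N + K{\left(-1 \right)} = 16 \cdot 1 + 1 = 16 + 1 = 17$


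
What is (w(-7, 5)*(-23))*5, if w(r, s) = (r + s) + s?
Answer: -345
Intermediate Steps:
w(r, s) = r + 2*s
(w(-7, 5)*(-23))*5 = ((-7 + 2*5)*(-23))*5 = ((-7 + 10)*(-23))*5 = (3*(-23))*5 = -69*5 = -345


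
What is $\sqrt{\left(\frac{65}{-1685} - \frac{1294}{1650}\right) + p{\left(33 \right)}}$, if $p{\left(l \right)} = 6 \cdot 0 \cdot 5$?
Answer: $\frac{2 i \sqrt{636021111}}{55605} \approx 0.90709 i$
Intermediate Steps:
$p{\left(l \right)} = 0$ ($p{\left(l \right)} = 0 \cdot 5 = 0$)
$\sqrt{\left(\frac{65}{-1685} - \frac{1294}{1650}\right) + p{\left(33 \right)}} = \sqrt{\left(\frac{65}{-1685} - \frac{1294}{1650}\right) + 0} = \sqrt{\left(65 \left(- \frac{1}{1685}\right) - \frac{647}{825}\right) + 0} = \sqrt{\left(- \frac{13}{337} - \frac{647}{825}\right) + 0} = \sqrt{- \frac{228764}{278025} + 0} = \sqrt{- \frac{228764}{278025}} = \frac{2 i \sqrt{636021111}}{55605}$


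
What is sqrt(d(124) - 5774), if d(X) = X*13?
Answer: I*sqrt(4162) ≈ 64.514*I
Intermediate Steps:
d(X) = 13*X
sqrt(d(124) - 5774) = sqrt(13*124 - 5774) = sqrt(1612 - 5774) = sqrt(-4162) = I*sqrt(4162)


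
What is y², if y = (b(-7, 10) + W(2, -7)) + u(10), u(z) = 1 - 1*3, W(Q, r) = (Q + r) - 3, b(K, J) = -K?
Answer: 9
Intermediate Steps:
W(Q, r) = -3 + Q + r
u(z) = -2 (u(z) = 1 - 3 = -2)
y = -3 (y = (-1*(-7) + (-3 + 2 - 7)) - 2 = (7 - 8) - 2 = -1 - 2 = -3)
y² = (-3)² = 9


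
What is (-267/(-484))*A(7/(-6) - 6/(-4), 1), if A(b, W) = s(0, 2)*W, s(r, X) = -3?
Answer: -801/484 ≈ -1.6550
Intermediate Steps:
A(b, W) = -3*W
(-267/(-484))*A(7/(-6) - 6/(-4), 1) = (-267/(-484))*(-3*1) = -267*(-1/484)*(-3) = (267/484)*(-3) = -801/484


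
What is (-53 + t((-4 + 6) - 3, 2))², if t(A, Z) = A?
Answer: 2916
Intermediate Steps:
(-53 + t((-4 + 6) - 3, 2))² = (-53 + ((-4 + 6) - 3))² = (-53 + (2 - 3))² = (-53 - 1)² = (-54)² = 2916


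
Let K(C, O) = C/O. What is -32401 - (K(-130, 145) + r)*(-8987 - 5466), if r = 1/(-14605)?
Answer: -19211938372/423545 ≈ -45360.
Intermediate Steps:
r = -1/14605 ≈ -6.8470e-5
-32401 - (K(-130, 145) + r)*(-8987 - 5466) = -32401 - (-130/145 - 1/14605)*(-8987 - 5466) = -32401 - (-130*1/145 - 1/14605)*(-14453) = -32401 - (-26/29 - 1/14605)*(-14453) = -32401 - (-379759)*(-14453)/423545 = -32401 - 1*5488656827/423545 = -32401 - 5488656827/423545 = -19211938372/423545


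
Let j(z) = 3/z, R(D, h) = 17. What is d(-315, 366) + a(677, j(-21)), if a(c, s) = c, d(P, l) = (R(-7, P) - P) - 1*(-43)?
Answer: 1052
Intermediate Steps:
d(P, l) = 60 - P (d(P, l) = (17 - P) - 1*(-43) = (17 - P) + 43 = 60 - P)
d(-315, 366) + a(677, j(-21)) = (60 - 1*(-315)) + 677 = (60 + 315) + 677 = 375 + 677 = 1052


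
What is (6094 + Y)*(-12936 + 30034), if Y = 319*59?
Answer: 425996670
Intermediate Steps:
Y = 18821
(6094 + Y)*(-12936 + 30034) = (6094 + 18821)*(-12936 + 30034) = 24915*17098 = 425996670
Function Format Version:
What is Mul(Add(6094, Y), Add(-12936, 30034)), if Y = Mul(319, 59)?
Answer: 425996670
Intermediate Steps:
Y = 18821
Mul(Add(6094, Y), Add(-12936, 30034)) = Mul(Add(6094, 18821), Add(-12936, 30034)) = Mul(24915, 17098) = 425996670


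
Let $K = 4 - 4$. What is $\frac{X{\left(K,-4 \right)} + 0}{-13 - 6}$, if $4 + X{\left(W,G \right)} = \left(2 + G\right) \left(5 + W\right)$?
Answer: $\frac{14}{19} \approx 0.73684$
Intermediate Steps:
$K = 0$
$X{\left(W,G \right)} = -4 + \left(2 + G\right) \left(5 + W\right)$
$\frac{X{\left(K,-4 \right)} + 0}{-13 - 6} = \frac{\left(6 + 2 \cdot 0 + 5 \left(-4\right) - 0\right) + 0}{-13 - 6} = \frac{\left(6 + 0 - 20 + 0\right) + 0}{-19} = - \frac{-14 + 0}{19} = \left(- \frac{1}{19}\right) \left(-14\right) = \frac{14}{19}$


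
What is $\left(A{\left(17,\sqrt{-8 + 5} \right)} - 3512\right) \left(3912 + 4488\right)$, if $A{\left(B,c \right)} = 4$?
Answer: $-29467200$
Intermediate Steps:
$\left(A{\left(17,\sqrt{-8 + 5} \right)} - 3512\right) \left(3912 + 4488\right) = \left(4 - 3512\right) \left(3912 + 4488\right) = \left(-3508\right) 8400 = -29467200$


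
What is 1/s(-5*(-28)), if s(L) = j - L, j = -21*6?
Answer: -1/266 ≈ -0.0037594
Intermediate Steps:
j = -126
s(L) = -126 - L
1/s(-5*(-28)) = 1/(-126 - (-5)*(-28)) = 1/(-126 - 1*140) = 1/(-126 - 140) = 1/(-266) = -1/266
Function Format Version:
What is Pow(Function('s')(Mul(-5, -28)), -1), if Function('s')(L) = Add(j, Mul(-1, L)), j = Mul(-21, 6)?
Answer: Rational(-1, 266) ≈ -0.0037594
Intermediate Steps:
j = -126
Function('s')(L) = Add(-126, Mul(-1, L))
Pow(Function('s')(Mul(-5, -28)), -1) = Pow(Add(-126, Mul(-1, Mul(-5, -28))), -1) = Pow(Add(-126, Mul(-1, 140)), -1) = Pow(Add(-126, -140), -1) = Pow(-266, -1) = Rational(-1, 266)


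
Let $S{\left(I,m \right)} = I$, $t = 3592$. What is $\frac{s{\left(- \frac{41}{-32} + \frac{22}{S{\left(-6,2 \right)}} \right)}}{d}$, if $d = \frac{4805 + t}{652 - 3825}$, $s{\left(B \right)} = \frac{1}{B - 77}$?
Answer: $\frac{101536}{21331179} \approx 0.00476$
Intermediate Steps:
$s{\left(B \right)} = \frac{1}{-77 + B}$
$d = - \frac{8397}{3173}$ ($d = \frac{4805 + 3592}{652 - 3825} = \frac{8397}{-3173} = 8397 \left(- \frac{1}{3173}\right) = - \frac{8397}{3173} \approx -2.6464$)
$\frac{s{\left(- \frac{41}{-32} + \frac{22}{S{\left(-6,2 \right)}} \right)}}{d} = \frac{1}{\left(-77 + \left(- \frac{41}{-32} + \frac{22}{-6}\right)\right) \left(- \frac{8397}{3173}\right)} = \frac{1}{-77 + \left(\left(-41\right) \left(- \frac{1}{32}\right) + 22 \left(- \frac{1}{6}\right)\right)} \left(- \frac{3173}{8397}\right) = \frac{1}{-77 + \left(\frac{41}{32} - \frac{11}{3}\right)} \left(- \frac{3173}{8397}\right) = \frac{1}{-77 - \frac{229}{96}} \left(- \frac{3173}{8397}\right) = \frac{1}{- \frac{7621}{96}} \left(- \frac{3173}{8397}\right) = \left(- \frac{96}{7621}\right) \left(- \frac{3173}{8397}\right) = \frac{101536}{21331179}$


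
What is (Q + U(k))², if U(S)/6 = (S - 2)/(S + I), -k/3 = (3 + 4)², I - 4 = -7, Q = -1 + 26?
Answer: 599076/625 ≈ 958.52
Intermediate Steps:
Q = 25
I = -3 (I = 4 - 7 = -3)
k = -147 (k = -3*(3 + 4)² = -3*7² = -3*49 = -147)
U(S) = 6*(-2 + S)/(-3 + S) (U(S) = 6*((S - 2)/(S - 3)) = 6*((-2 + S)/(-3 + S)) = 6*(-2 + S)/(-3 + S))
(Q + U(k))² = (25 + 6*(-2 - 147)/(-3 - 147))² = (25 + 6*(-149)/(-150))² = (25 + 6*(-1/150)*(-149))² = (25 + 149/25)² = (774/25)² = 599076/625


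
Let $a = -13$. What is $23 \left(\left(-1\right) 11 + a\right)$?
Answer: $-552$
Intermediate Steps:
$23 \left(\left(-1\right) 11 + a\right) = 23 \left(\left(-1\right) 11 - 13\right) = 23 \left(-11 - 13\right) = 23 \left(-24\right) = -552$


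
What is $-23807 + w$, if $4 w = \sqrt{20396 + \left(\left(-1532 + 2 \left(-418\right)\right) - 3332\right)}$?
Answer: $-23807 + \frac{\sqrt{3674}}{2} \approx -23777.0$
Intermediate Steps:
$w = \frac{\sqrt{3674}}{2}$ ($w = \frac{\sqrt{20396 + \left(\left(-1532 + 2 \left(-418\right)\right) - 3332\right)}}{4} = \frac{\sqrt{20396 - 5700}}{4} = \frac{\sqrt{14696}}{4} = \frac{2 \sqrt{3674}}{4} = \frac{\sqrt{3674}}{2} \approx 30.307$)
$-23807 + w = -23807 + \frac{\sqrt{3674}}{2}$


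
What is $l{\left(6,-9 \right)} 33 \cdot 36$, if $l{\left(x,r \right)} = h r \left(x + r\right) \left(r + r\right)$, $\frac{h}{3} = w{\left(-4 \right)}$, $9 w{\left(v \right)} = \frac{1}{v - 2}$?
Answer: $32076$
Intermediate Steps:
$w{\left(v \right)} = \frac{1}{9 \left(-2 + v\right)}$ ($w{\left(v \right)} = \frac{1}{9 \left(v - 2\right)} = \frac{1}{9 \left(-2 + v\right)}$)
$h = - \frac{1}{18}$ ($h = 3 \frac{1}{9 \left(-2 - 4\right)} = 3 \frac{1}{9 \left(-6\right)} = 3 \cdot \frac{1}{9} \left(- \frac{1}{6}\right) = 3 \left(- \frac{1}{54}\right) = - \frac{1}{18} \approx -0.055556$)
$l{\left(x,r \right)} = - \frac{r^{2} \left(r + x\right)}{9}$ ($l{\left(x,r \right)} = - \frac{r}{18} \left(x + r\right) \left(r + r\right) = - \frac{r}{18} \left(r + x\right) 2 r = - \frac{r}{18} \cdot 2 r \left(r + x\right) = - \frac{r^{2} \left(r + x\right)}{9}$)
$l{\left(6,-9 \right)} 33 \cdot 36 = \frac{\left(-9\right)^{2} \left(\left(-1\right) \left(-9\right) - 6\right)}{9} \cdot 33 \cdot 36 = \frac{1}{9} \cdot 81 \left(9 - 6\right) 33 \cdot 36 = \frac{1}{9} \cdot 81 \cdot 3 \cdot 33 \cdot 36 = 27 \cdot 33 \cdot 36 = 891 \cdot 36 = 32076$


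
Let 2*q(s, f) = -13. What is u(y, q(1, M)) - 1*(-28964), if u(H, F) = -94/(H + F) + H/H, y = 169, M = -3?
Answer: 9413437/325 ≈ 28964.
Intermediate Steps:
q(s, f) = -13/2 (q(s, f) = (½)*(-13) = -13/2)
u(H, F) = 1 - 94/(F + H) (u(H, F) = -94/(F + H) + 1 = 1 - 94/(F + H))
u(y, q(1, M)) - 1*(-28964) = (-94 - 13/2 + 169)/(-13/2 + 169) - 1*(-28964) = (137/2)/(325/2) + 28964 = (2/325)*(137/2) + 28964 = 137/325 + 28964 = 9413437/325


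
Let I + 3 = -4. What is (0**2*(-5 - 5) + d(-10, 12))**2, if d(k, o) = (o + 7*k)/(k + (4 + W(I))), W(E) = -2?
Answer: 841/16 ≈ 52.563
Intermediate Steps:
I = -7 (I = -3 - 4 = -7)
d(k, o) = (o + 7*k)/(2 + k) (d(k, o) = (o + 7*k)/(k + (4 - 2)) = (o + 7*k)/(k + 2) = (o + 7*k)/(2 + k))
(0**2*(-5 - 5) + d(-10, 12))**2 = (0**2*(-5 - 5) + (12 + 7*(-10))/(2 - 10))**2 = (0*(-10) + (12 - 70)/(-8))**2 = (0 - 1/8*(-58))**2 = (0 + 29/4)**2 = (29/4)**2 = 841/16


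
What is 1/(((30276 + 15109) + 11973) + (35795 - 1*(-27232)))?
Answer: 1/120385 ≈ 8.3067e-6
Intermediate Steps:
1/(((30276 + 15109) + 11973) + (35795 - 1*(-27232))) = 1/((45385 + 11973) + (35795 + 27232)) = 1/(57358 + 63027) = 1/120385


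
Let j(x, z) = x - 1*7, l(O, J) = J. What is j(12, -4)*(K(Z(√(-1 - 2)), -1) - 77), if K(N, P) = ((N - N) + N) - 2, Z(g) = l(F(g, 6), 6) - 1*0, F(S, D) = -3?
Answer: -365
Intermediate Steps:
Z(g) = 6 (Z(g) = 6 - 1*0 = 6 + 0 = 6)
K(N, P) = -2 + N (K(N, P) = (0 + N) - 2 = N - 2 = -2 + N)
j(x, z) = -7 + x (j(x, z) = x - 7 = -7 + x)
j(12, -4)*(K(Z(√(-1 - 2)), -1) - 77) = (-7 + 12)*((-2 + 6) - 77) = 5*(4 - 77) = 5*(-73) = -365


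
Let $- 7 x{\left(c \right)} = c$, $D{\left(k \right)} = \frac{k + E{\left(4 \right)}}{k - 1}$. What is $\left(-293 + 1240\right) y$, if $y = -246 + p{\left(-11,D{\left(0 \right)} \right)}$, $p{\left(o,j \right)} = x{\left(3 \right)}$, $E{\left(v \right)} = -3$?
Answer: $- \frac{1633575}{7} \approx -2.3337 \cdot 10^{5}$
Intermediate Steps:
$D{\left(k \right)} = \frac{-3 + k}{-1 + k}$ ($D{\left(k \right)} = \frac{k - 3}{k - 1} = \frac{-3 + k}{-1 + k}$)
$x{\left(c \right)} = - \frac{c}{7}$
$p{\left(o,j \right)} = - \frac{3}{7}$ ($p{\left(o,j \right)} = \left(- \frac{1}{7}\right) 3 = - \frac{3}{7}$)
$y = - \frac{1725}{7}$ ($y = -246 - \frac{3}{7} = - \frac{1725}{7} \approx -246.43$)
$\left(-293 + 1240\right) y = \left(-293 + 1240\right) \left(- \frac{1725}{7}\right) = 947 \left(- \frac{1725}{7}\right) = - \frac{1633575}{7}$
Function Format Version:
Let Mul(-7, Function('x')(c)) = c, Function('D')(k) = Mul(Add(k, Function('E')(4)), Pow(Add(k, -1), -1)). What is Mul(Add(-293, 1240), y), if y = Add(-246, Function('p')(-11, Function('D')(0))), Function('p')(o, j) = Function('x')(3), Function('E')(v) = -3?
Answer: Rational(-1633575, 7) ≈ -2.3337e+5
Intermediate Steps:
Function('D')(k) = Mul(Pow(Add(-1, k), -1), Add(-3, k)) (Function('D')(k) = Mul(Add(k, -3), Pow(Add(k, -1), -1)) = Mul(Add(-3, k), Pow(Add(-1, k), -1)) = Mul(Pow(Add(-1, k), -1), Add(-3, k)))
Function('x')(c) = Mul(Rational(-1, 7), c)
Function('p')(o, j) = Rational(-3, 7) (Function('p')(o, j) = Mul(Rational(-1, 7), 3) = Rational(-3, 7))
y = Rational(-1725, 7) (y = Add(-246, Rational(-3, 7)) = Rational(-1725, 7) ≈ -246.43)
Mul(Add(-293, 1240), y) = Mul(Add(-293, 1240), Rational(-1725, 7)) = Mul(947, Rational(-1725, 7)) = Rational(-1633575, 7)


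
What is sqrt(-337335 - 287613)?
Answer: 2*I*sqrt(156237) ≈ 790.54*I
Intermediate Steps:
sqrt(-337335 - 287613) = sqrt(-624948) = 2*I*sqrt(156237)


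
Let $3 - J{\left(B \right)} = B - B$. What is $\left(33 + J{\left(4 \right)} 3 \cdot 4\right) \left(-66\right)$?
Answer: $-4554$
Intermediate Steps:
$J{\left(B \right)} = 3$ ($J{\left(B \right)} = 3 - \left(B - B\right) = 3 - 0 = 3 + 0 = 3$)
$\left(33 + J{\left(4 \right)} 3 \cdot 4\right) \left(-66\right) = \left(33 + 3 \cdot 3 \cdot 4\right) \left(-66\right) = \left(33 + 3 \cdot 12\right) \left(-66\right) = \left(33 + 36\right) \left(-66\right) = 69 \left(-66\right) = -4554$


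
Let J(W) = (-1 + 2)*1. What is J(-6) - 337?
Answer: -336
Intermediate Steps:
J(W) = 1 (J(W) = 1*1 = 1)
J(-6) - 337 = 1 - 337 = -336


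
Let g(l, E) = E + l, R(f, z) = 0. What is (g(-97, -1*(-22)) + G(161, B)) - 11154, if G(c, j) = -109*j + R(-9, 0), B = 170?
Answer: -29759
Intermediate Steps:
G(c, j) = -109*j (G(c, j) = -109*j + 0 = -109*j)
(g(-97, -1*(-22)) + G(161, B)) - 11154 = ((-1*(-22) - 97) - 109*170) - 11154 = ((22 - 97) - 18530) - 11154 = (-75 - 18530) - 11154 = -18605 - 11154 = -29759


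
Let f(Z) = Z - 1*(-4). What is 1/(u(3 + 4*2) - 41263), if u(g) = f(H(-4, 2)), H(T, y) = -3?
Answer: -1/41262 ≈ -2.4235e-5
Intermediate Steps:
f(Z) = 4 + Z (f(Z) = Z + 4 = 4 + Z)
u(g) = 1 (u(g) = 4 - 3 = 1)
1/(u(3 + 4*2) - 41263) = 1/(1 - 41263) = 1/(-41262) = -1/41262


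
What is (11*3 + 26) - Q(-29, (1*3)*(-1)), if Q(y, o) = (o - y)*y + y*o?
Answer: 726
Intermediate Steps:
Q(y, o) = o*y + y*(o - y) (Q(y, o) = y*(o - y) + o*y = o*y + y*(o - y))
(11*3 + 26) - Q(-29, (1*3)*(-1)) = (11*3 + 26) - (-29)*(-1*(-29) + 2*((1*3)*(-1))) = (33 + 26) - (-29)*(29 + 2*(3*(-1))) = 59 - (-29)*(29 + 2*(-3)) = 59 - (-29)*(29 - 6) = 59 - (-29)*23 = 59 - 1*(-667) = 59 + 667 = 726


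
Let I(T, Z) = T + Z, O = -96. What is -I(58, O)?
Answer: 38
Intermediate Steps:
-I(58, O) = -(58 - 96) = -1*(-38) = 38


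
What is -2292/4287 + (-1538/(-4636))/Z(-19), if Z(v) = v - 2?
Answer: -38288893/69560862 ≈ -0.55044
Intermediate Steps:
Z(v) = -2 + v
-2292/4287 + (-1538/(-4636))/Z(-19) = -2292/4287 + (-1538/(-4636))/(-2 - 19) = -2292*1/4287 - 1538*(-1/4636)/(-21) = -764/1429 + (769/2318)*(-1/21) = -764/1429 - 769/48678 = -38288893/69560862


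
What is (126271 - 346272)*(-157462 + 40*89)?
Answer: 33858593902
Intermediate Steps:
(126271 - 346272)*(-157462 + 40*89) = -220001*(-157462 + 3560) = -220001*(-153902) = 33858593902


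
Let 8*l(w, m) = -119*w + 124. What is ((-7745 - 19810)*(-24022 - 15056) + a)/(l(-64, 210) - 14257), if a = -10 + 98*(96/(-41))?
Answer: -88297112144/1089739 ≈ -81026.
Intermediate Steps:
a = -9818/41 (a = -10 + 98*(96*(-1/41)) = -10 + 98*(-96/41) = -10 - 9408/41 = -9818/41 ≈ -239.46)
l(w, m) = 31/2 - 119*w/8 (l(w, m) = (-119*w + 124)/8 = (124 - 119*w)/8 = 31/2 - 119*w/8)
((-7745 - 19810)*(-24022 - 15056) + a)/(l(-64, 210) - 14257) = ((-7745 - 19810)*(-24022 - 15056) - 9818/41)/((31/2 - 119/8*(-64)) - 14257) = (-27555*(-39078) - 9818/41)/((31/2 + 952) - 14257) = (1076794290 - 9818/41)/(1935/2 - 14257) = 44148556072/(41*(-26579/2)) = (44148556072/41)*(-2/26579) = -88297112144/1089739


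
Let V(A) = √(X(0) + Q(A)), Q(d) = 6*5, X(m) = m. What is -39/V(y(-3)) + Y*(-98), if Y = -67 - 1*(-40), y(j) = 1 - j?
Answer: 2646 - 13*√30/10 ≈ 2638.9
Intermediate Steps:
Q(d) = 30
Y = -27 (Y = -67 + 40 = -27)
V(A) = √30 (V(A) = √(0 + 30) = √30)
-39/V(y(-3)) + Y*(-98) = -39*√30/30 - 27*(-98) = -13*√30/10 + 2646 = 2646 - 13*√30/10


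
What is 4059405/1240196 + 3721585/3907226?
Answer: 10238253795595/2422863028148 ≈ 4.2257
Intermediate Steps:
4059405/1240196 + 3721585/3907226 = 10238253795595/2422863028148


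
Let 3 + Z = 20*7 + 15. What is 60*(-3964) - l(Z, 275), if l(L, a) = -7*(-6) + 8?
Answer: -237890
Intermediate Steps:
Z = 152 (Z = -3 + (20*7 + 15) = -3 + (140 + 15) = -3 + 155 = 152)
l(L, a) = 50 (l(L, a) = 42 + 8 = 50)
60*(-3964) - l(Z, 275) = 60*(-3964) - 1*50 = -237840 - 50 = -237890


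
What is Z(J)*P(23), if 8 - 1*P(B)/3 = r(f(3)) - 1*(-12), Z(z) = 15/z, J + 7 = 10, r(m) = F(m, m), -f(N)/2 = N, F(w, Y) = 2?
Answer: -90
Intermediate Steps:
f(N) = -2*N
r(m) = 2
J = 3 (J = -7 + 10 = 3)
P(B) = -18 (P(B) = 24 - 3*(2 - 1*(-12)) = 24 - 3*(2 + 12) = 24 - 3*14 = 24 - 42 = -18)
Z(J)*P(23) = (15/3)*(-18) = (15*(1/3))*(-18) = 5*(-18) = -90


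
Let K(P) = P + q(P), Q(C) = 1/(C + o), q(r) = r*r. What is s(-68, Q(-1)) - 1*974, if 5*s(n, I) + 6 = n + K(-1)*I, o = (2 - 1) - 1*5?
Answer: -4944/5 ≈ -988.80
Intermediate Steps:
q(r) = r**2
o = -4 (o = 1 - 5 = -4)
Q(C) = 1/(-4 + C) (Q(C) = 1/(C - 4) = 1/(-4 + C))
K(P) = P + P**2
s(n, I) = -6/5 + n/5 (s(n, I) = -6/5 + (n + (-(1 - 1))*I)/5 = -6/5 + (n + (-1*0)*I)/5 = -6/5 + (n + 0*I)/5 = -6/5 + (n + 0)/5 = -6/5 + n/5)
s(-68, Q(-1)) - 1*974 = (-6/5 + (1/5)*(-68)) - 1*974 = (-6/5 - 68/5) - 974 = -74/5 - 974 = -4944/5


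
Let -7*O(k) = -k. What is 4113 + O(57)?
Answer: 28848/7 ≈ 4121.1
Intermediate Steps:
O(k) = k/7 (O(k) = -(-1)*k/7 = k/7)
4113 + O(57) = 4113 + (⅐)*57 = 4113 + 57/7 = 28848/7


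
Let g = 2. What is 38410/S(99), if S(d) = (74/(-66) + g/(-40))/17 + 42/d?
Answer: 143653400/1329 ≈ 1.0809e+5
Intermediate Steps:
S(d) = -773/11220 + 42/d (S(d) = (74/(-66) + 2/(-40))/17 + 42/d = (74*(-1/66) + 2*(-1/40))*(1/17) + 42/d = (-37/33 - 1/20)*(1/17) + 42/d = -773/660*1/17 + 42/d = -773/11220 + 42/d)
38410/S(99) = 38410/(-773/11220 + 42/99) = 38410/(-773/11220 + 42*(1/99)) = 38410/(-773/11220 + 14/33) = 38410/(1329/3740) = 38410*(3740/1329) = 143653400/1329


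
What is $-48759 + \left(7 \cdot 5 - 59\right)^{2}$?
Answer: $-48183$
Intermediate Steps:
$-48759 + \left(7 \cdot 5 - 59\right)^{2} = -48759 + \left(35 - 59\right)^{2} = -48759 + \left(-24\right)^{2} = -48759 + 576 = -48183$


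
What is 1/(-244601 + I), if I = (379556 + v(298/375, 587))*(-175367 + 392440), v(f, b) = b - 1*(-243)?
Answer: 1/82571285577 ≈ 1.2111e-11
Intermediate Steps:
v(f, b) = 243 + b (v(f, b) = b + 243 = 243 + b)
I = 82571530178 (I = (379556 + (243 + 587))*(-175367 + 392440) = (379556 + 830)*217073 = 380386*217073 = 82571530178)
1/(-244601 + I) = 1/(-244601 + 82571530178) = 1/82571285577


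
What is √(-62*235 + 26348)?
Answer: √11778 ≈ 108.53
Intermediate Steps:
√(-62*235 + 26348) = √(-14570 + 26348) = √11778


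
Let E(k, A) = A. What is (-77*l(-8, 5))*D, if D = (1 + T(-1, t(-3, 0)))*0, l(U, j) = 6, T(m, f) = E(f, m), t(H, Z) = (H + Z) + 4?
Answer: 0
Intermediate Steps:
t(H, Z) = 4 + H + Z
T(m, f) = m
D = 0 (D = (1 - 1)*0 = 0*0 = 0)
(-77*l(-8, 5))*D = -77*6*0 = -462*0 = 0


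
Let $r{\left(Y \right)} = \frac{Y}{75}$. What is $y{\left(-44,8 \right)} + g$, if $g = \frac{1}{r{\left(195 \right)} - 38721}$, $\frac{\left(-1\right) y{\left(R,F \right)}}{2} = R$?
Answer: $\frac{17036091}{193592} \approx 88.0$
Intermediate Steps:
$r{\left(Y \right)} = \frac{Y}{75}$ ($r{\left(Y \right)} = Y \frac{1}{75} = \frac{Y}{75}$)
$y{\left(R,F \right)} = - 2 R$
$g = - \frac{5}{193592}$ ($g = \frac{1}{\frac{1}{75} \cdot 195 - 38721} = \frac{1}{\frac{13}{5} - 38721} = \frac{1}{- \frac{193592}{5}} = - \frac{5}{193592} \approx -2.5828 \cdot 10^{-5}$)
$y{\left(-44,8 \right)} + g = \left(-2\right) \left(-44\right) - \frac{5}{193592} = 88 - \frac{5}{193592} = \frac{17036091}{193592}$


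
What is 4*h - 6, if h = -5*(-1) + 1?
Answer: 18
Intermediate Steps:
h = 6 (h = 5 + 1 = 6)
4*h - 6 = 4*6 - 6 = 24 - 6 = 18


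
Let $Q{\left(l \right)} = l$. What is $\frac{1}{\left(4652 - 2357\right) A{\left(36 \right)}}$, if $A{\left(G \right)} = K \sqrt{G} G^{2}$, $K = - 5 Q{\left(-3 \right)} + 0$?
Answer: $\frac{1}{267688800} \approx 3.7357 \cdot 10^{-9}$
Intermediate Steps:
$K = 15$ ($K = \left(-5\right) \left(-3\right) + 0 = 15 + 0 = 15$)
$A{\left(G \right)} = 15 G^{\frac{5}{2}}$ ($A{\left(G \right)} = 15 \sqrt{G} G^{2} = 15 G^{\frac{5}{2}}$)
$\frac{1}{\left(4652 - 2357\right) A{\left(36 \right)}} = \frac{1}{\left(4652 - 2357\right) 15 \cdot 36^{\frac{5}{2}}} = \frac{1}{2295 \cdot 15 \cdot 7776} = \frac{1}{2295 \cdot 116640} = \frac{1}{2295} \cdot \frac{1}{116640} = \frac{1}{267688800}$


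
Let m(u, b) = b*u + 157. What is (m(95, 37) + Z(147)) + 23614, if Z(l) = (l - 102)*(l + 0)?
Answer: 33901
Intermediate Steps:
Z(l) = l*(-102 + l) (Z(l) = (-102 + l)*l = l*(-102 + l))
m(u, b) = 157 + b*u
(m(95, 37) + Z(147)) + 23614 = ((157 + 37*95) + 147*(-102 + 147)) + 23614 = ((157 + 3515) + 147*45) + 23614 = (3672 + 6615) + 23614 = 10287 + 23614 = 33901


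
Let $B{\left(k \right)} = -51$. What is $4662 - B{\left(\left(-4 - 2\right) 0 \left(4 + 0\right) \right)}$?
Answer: $4713$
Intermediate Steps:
$4662 - B{\left(\left(-4 - 2\right) 0 \left(4 + 0\right) \right)} = 4662 - -51 = 4662 + 51 = 4713$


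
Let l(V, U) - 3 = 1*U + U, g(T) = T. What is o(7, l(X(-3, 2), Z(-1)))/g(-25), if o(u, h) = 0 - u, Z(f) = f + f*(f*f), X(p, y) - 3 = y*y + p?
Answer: 7/25 ≈ 0.28000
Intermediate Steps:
X(p, y) = 3 + p + y**2 (X(p, y) = 3 + (y*y + p) = 3 + (y**2 + p) = 3 + (p + y**2) = 3 + p + y**2)
Z(f) = f + f**3 (Z(f) = f + f*f**2 = f + f**3)
l(V, U) = 3 + 2*U (l(V, U) = 3 + (1*U + U) = 3 + (U + U) = 3 + 2*U)
o(u, h) = -u
o(7, l(X(-3, 2), Z(-1)))/g(-25) = -1*7/(-25) = -7*(-1/25) = 7/25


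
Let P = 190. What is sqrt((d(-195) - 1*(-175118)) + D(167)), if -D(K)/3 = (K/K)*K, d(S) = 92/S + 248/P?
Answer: sqrt(2396983365465)/3705 ≈ 417.87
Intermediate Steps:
d(S) = 124/95 + 92/S (d(S) = 92/S + 248/190 = 92/S + 248*(1/190) = 92/S + 124/95 = 124/95 + 92/S)
D(K) = -3*K (D(K) = -3*K/K*K = -3*K)
sqrt((d(-195) - 1*(-175118)) + D(167)) = sqrt(((124/95 + 92/(-195)) - 1*(-175118)) - 3*167) = sqrt(((124/95 + 92*(-1/195)) + 175118) - 501) = sqrt(((124/95 - 92/195) + 175118) - 501) = sqrt((3088/3705 + 175118) - 501) = sqrt(648815278/3705 - 501) = sqrt(646959073/3705) = sqrt(2396983365465)/3705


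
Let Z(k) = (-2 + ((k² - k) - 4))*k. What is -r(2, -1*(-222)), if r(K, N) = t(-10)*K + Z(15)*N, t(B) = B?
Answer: -679300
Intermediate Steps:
Z(k) = k*(-6 + k² - k) (Z(k) = (-2 + (-4 + k² - k))*k = (-6 + k² - k)*k = k*(-6 + k² - k))
r(K, N) = -10*K + 3060*N (r(K, N) = -10*K + (15*(-6 + 15² - 1*15))*N = -10*K + (15*(-6 + 225 - 15))*N = -10*K + (15*204)*N = -10*K + 3060*N)
-r(2, -1*(-222)) = -(-10*2 + 3060*(-1*(-222))) = -(-20 + 3060*222) = -(-20 + 679320) = -1*679300 = -679300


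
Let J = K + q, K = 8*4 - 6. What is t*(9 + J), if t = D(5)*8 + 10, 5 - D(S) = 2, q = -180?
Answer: -4930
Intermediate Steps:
D(S) = 3 (D(S) = 5 - 1*2 = 5 - 2 = 3)
K = 26 (K = 32 - 6 = 26)
t = 34 (t = 3*8 + 10 = 24 + 10 = 34)
J = -154 (J = 26 - 180 = -154)
t*(9 + J) = 34*(9 - 154) = 34*(-145) = -4930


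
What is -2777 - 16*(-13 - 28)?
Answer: -2121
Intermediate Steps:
-2777 - 16*(-13 - 28) = -2777 - 16*(-41) = -2777 + 656 = -2121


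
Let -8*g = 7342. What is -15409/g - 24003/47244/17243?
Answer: 131785672679/7849082572 ≈ 16.790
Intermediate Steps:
g = -3671/4 (g = -1/8*7342 = -3671/4 ≈ -917.75)
-15409/g - 24003/47244/17243 = -15409/(-3671/4) - 24003/47244/17243 = -15409*(-4/3671) - 24003*1/47244*(1/17243) = 61636/3671 - 63/124*1/17243 = 61636/3671 - 63/2138132 = 131785672679/7849082572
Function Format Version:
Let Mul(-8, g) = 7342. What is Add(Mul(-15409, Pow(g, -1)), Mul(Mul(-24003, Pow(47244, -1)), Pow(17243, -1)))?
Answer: Rational(131785672679, 7849082572) ≈ 16.790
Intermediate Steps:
g = Rational(-3671, 4) (g = Mul(Rational(-1, 8), 7342) = Rational(-3671, 4) ≈ -917.75)
Add(Mul(-15409, Pow(g, -1)), Mul(Mul(-24003, Pow(47244, -1)), Pow(17243, -1))) = Add(Mul(-15409, Pow(Rational(-3671, 4), -1)), Mul(Mul(-24003, Pow(47244, -1)), Pow(17243, -1))) = Add(Mul(-15409, Rational(-4, 3671)), Mul(Mul(-24003, Rational(1, 47244)), Rational(1, 17243))) = Add(Rational(61636, 3671), Mul(Rational(-63, 124), Rational(1, 17243))) = Add(Rational(61636, 3671), Rational(-63, 2138132)) = Rational(131785672679, 7849082572)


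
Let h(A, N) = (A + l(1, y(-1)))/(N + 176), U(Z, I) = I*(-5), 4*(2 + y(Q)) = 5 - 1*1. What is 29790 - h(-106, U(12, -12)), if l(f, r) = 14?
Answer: 1757633/59 ≈ 29790.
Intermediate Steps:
y(Q) = -1 (y(Q) = -2 + (5 - 1*1)/4 = -2 + (5 - 1)/4 = -2 + (¼)*4 = -2 + 1 = -1)
U(Z, I) = -5*I
h(A, N) = (14 + A)/(176 + N) (h(A, N) = (A + 14)/(N + 176) = (14 + A)/(176 + N))
29790 - h(-106, U(12, -12)) = 29790 - (14 - 106)/(176 - 5*(-12)) = 29790 - (-92)/(176 + 60) = 29790 - (-92)/236 = 29790 - 1*(-23/59) = 29790 + 23/59 = 1757633/59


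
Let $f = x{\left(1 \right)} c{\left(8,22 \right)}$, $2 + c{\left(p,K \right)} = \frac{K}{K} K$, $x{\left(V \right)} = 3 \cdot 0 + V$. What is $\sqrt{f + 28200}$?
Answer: $2 \sqrt{7055} \approx 167.99$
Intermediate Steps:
$x{\left(V \right)} = V$ ($x{\left(V \right)} = 0 + V = V$)
$c{\left(p,K \right)} = -2 + K$ ($c{\left(p,K \right)} = -2 + \frac{K}{K} K = -2 + 1 K = -2 + K$)
$f = 20$ ($f = 1 \left(-2 + 22\right) = 1 \cdot 20 = 20$)
$\sqrt{f + 28200} = \sqrt{20 + 28200} = \sqrt{28220} = 2 \sqrt{7055}$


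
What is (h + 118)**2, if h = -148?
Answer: 900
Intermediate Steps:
(h + 118)**2 = (-148 + 118)**2 = (-30)**2 = 900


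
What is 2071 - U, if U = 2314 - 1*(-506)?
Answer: -749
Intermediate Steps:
U = 2820 (U = 2314 + 506 = 2820)
2071 - U = 2071 - 1*2820 = 2071 - 2820 = -749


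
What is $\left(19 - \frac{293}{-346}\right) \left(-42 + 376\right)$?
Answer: $\frac{1146789}{173} \approx 6628.8$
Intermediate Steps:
$\left(19 - \frac{293}{-346}\right) \left(-42 + 376\right) = \left(19 - - \frac{293}{346}\right) 334 = \left(19 + \frac{293}{346}\right) 334 = \frac{6867}{346} \cdot 334 = \frac{1146789}{173}$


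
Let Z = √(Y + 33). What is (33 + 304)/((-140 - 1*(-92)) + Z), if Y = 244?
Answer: -16176/2027 - 337*√277/2027 ≈ -10.747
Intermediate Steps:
Z = √277 (Z = √(244 + 33) = √277 ≈ 16.643)
(33 + 304)/((-140 - 1*(-92)) + Z) = (33 + 304)/((-140 - 1*(-92)) + √277) = 337/((-140 + 92) + √277) = 337/(-48 + √277)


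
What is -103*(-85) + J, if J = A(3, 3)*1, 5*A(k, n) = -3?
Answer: 43772/5 ≈ 8754.4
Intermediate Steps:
A(k, n) = -3/5 (A(k, n) = (1/5)*(-3) = -3/5)
J = -3/5 (J = -3/5*1 = -3/5 ≈ -0.60000)
-103*(-85) + J = -103*(-85) - 3/5 = 8755 - 3/5 = 43772/5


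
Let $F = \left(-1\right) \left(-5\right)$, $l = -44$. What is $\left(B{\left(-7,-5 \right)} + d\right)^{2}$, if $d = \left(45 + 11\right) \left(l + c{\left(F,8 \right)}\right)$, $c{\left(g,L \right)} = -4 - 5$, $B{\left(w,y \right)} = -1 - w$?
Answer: $8773444$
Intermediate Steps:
$F = 5$
$c{\left(g,L \right)} = -9$ ($c{\left(g,L \right)} = -4 - 5 = -9$)
$d = -2968$ ($d = \left(45 + 11\right) \left(-44 - 9\right) = 56 \left(-53\right) = -2968$)
$\left(B{\left(-7,-5 \right)} + d\right)^{2} = \left(\left(-1 - -7\right) - 2968\right)^{2} = \left(\left(-1 + 7\right) - 2968\right)^{2} = \left(6 - 2968\right)^{2} = \left(-2962\right)^{2} = 8773444$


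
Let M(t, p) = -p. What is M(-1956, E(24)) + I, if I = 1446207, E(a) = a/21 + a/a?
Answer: 10123434/7 ≈ 1.4462e+6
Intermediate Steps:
E(a) = 1 + a/21 (E(a) = a*(1/21) + 1 = a/21 + 1 = 1 + a/21)
M(-1956, E(24)) + I = -(1 + (1/21)*24) + 1446207 = -(1 + 8/7) + 1446207 = -1*15/7 + 1446207 = -15/7 + 1446207 = 10123434/7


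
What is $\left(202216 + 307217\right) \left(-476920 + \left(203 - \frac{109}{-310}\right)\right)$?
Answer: $- \frac{75285109624713}{310} \approx -2.4286 \cdot 10^{11}$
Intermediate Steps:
$\left(202216 + 307217\right) \left(-476920 + \left(203 - \frac{109}{-310}\right)\right) = 509433 \left(-476920 + \left(203 - - \frac{109}{310}\right)\right) = 509433 \left(-476920 + \left(203 + \frac{109}{310}\right)\right) = 509433 \left(-476920 + \frac{63039}{310}\right) = 509433 \left(- \frac{147782161}{310}\right) = - \frac{75285109624713}{310}$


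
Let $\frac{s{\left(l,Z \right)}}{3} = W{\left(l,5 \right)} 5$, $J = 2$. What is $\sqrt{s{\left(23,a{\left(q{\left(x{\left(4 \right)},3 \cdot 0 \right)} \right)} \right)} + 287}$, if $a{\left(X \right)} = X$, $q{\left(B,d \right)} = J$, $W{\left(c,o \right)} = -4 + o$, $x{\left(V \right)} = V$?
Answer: $\sqrt{302} \approx 17.378$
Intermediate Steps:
$q{\left(B,d \right)} = 2$
$s{\left(l,Z \right)} = 15$ ($s{\left(l,Z \right)} = 3 \left(-4 + 5\right) 5 = 3 \cdot 1 \cdot 5 = 3 \cdot 5 = 15$)
$\sqrt{s{\left(23,a{\left(q{\left(x{\left(4 \right)},3 \cdot 0 \right)} \right)} \right)} + 287} = \sqrt{15 + 287} = \sqrt{302}$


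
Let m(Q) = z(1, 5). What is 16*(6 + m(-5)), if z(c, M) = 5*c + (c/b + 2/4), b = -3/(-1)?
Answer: 568/3 ≈ 189.33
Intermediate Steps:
b = 3 (b = -3*(-1) = 3)
z(c, M) = ½ + 16*c/3 (z(c, M) = 5*c + (c/3 + 2/4) = 5*c + (c*(⅓) + 2*(¼)) = 5*c + (c/3 + ½) = 5*c + (½ + c/3) = ½ + 16*c/3)
m(Q) = 35/6 (m(Q) = ½ + (16/3)*1 = ½ + 16/3 = 35/6)
16*(6 + m(-5)) = 16*(6 + 35/6) = 16*(71/6) = 568/3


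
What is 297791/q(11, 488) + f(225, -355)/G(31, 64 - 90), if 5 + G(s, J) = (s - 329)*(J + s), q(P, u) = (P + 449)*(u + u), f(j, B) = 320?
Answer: 2622003/5836480 ≈ 0.44924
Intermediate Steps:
q(P, u) = 2*u*(449 + P) (q(P, u) = (449 + P)*(2*u) = 2*u*(449 + P))
G(s, J) = -5 + (-329 + s)*(J + s) (G(s, J) = -5 + (s - 329)*(J + s) = -5 + (-329 + s)*(J + s))
297791/q(11, 488) + f(225, -355)/G(31, 64 - 90) = 297791/((2*488*(449 + 11))) + 320/(-5 + 31² - 329*(64 - 90) - 329*31 + (64 - 90)*31) = 297791/((2*488*460)) + 320/(-5 + 961 - 329*(-26) - 10199 - 26*31) = 297791/448960 + 320/(-5 + 961 + 8554 - 10199 - 806) = 297791*(1/448960) + 320/(-1495) = 297791/448960 + 320*(-1/1495) = 297791/448960 - 64/299 = 2622003/5836480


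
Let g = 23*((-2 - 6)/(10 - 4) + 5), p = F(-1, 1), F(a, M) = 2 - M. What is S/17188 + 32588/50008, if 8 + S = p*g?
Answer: 211477433/322326564 ≈ 0.65610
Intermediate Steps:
p = 1 (p = 2 - 1*1 = 2 - 1 = 1)
g = 253/3 (g = 23*(-8/6 + 5) = 23*(-8*⅙ + 5) = 23*(-4/3 + 5) = 23*(11/3) = 253/3 ≈ 84.333)
S = 229/3 (S = -8 + 1*(253/3) = -8 + 253/3 = 229/3 ≈ 76.333)
S/17188 + 32588/50008 = (229/3)/17188 + 32588/50008 = (229/3)*(1/17188) + 32588*(1/50008) = 229/51564 + 8147/12502 = 211477433/322326564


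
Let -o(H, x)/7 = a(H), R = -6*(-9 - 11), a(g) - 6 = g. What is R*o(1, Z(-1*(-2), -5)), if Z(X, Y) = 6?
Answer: -5880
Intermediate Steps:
a(g) = 6 + g
R = 120 (R = -6*(-20) = 120)
o(H, x) = -42 - 7*H (o(H, x) = -7*(6 + H) = -42 - 7*H)
R*o(1, Z(-1*(-2), -5)) = 120*(-42 - 7*1) = 120*(-42 - 7) = 120*(-49) = -5880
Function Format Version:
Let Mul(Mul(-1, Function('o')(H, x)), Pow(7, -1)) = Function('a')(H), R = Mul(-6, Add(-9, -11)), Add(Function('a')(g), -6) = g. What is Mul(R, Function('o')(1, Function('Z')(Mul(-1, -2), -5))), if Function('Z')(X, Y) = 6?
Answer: -5880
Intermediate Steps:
Function('a')(g) = Add(6, g)
R = 120 (R = Mul(-6, -20) = 120)
Function('o')(H, x) = Add(-42, Mul(-7, H)) (Function('o')(H, x) = Mul(-7, Add(6, H)) = Add(-42, Mul(-7, H)))
Mul(R, Function('o')(1, Function('Z')(Mul(-1, -2), -5))) = Mul(120, Add(-42, Mul(-7, 1))) = Mul(120, Add(-42, -7)) = Mul(120, -49) = -5880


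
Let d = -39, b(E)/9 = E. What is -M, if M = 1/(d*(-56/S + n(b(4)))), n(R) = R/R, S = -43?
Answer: 43/3861 ≈ 0.011137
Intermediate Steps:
b(E) = 9*E
n(R) = 1
M = -43/3861 (M = 1/(-39*(-56/(-43) + 1)) = 1/(-39*(-56*(-1/43) + 1)) = 1/(-39*(56/43 + 1)) = 1/(-39*99/43) = 1/(-3861/43) = -43/3861 ≈ -0.011137)
-M = -1*(-43/3861) = 43/3861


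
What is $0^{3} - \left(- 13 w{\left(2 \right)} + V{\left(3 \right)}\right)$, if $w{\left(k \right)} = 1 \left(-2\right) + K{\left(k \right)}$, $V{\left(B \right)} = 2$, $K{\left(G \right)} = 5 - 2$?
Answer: $11$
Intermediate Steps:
$K{\left(G \right)} = 3$
$w{\left(k \right)} = 1$ ($w{\left(k \right)} = 1 \left(-2\right) + 3 = -2 + 3 = 1$)
$0^{3} - \left(- 13 w{\left(2 \right)} + V{\left(3 \right)}\right) = 0^{3} - \left(\left(-13\right) 1 + 2\right) = 0 - \left(-13 + 2\right) = 0 - -11 = 0 + 11 = 11$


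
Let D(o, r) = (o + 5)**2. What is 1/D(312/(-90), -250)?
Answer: 225/529 ≈ 0.42533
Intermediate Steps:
D(o, r) = (5 + o)**2
1/D(312/(-90), -250) = 1/((5 + 312/(-90))**2) = 1/((5 + 312*(-1/90))**2) = 1/((5 - 52/15)**2) = 1/((23/15)**2) = 1/(529/225) = 225/529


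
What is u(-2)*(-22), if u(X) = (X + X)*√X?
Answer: 88*I*√2 ≈ 124.45*I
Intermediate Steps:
u(X) = 2*X^(3/2) (u(X) = (2*X)*√X = 2*X^(3/2))
u(-2)*(-22) = (2*(-2)^(3/2))*(-22) = (2*(-2*I*√2))*(-22) = -4*I*√2*(-22) = 88*I*√2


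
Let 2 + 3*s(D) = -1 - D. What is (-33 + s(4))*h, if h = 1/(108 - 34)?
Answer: -53/111 ≈ -0.47748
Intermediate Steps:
s(D) = -1 - D/3 (s(D) = -2/3 + (-1 - D)/3 = -2/3 + (-1/3 - D/3) = -1 - D/3)
h = 1/74 ≈ 0.013514
(-33 + s(4))*h = (-33 + (-1 - 1/3*4))*(1/74) = (-33 + (-1 - 4/3))*(1/74) = (-33 - 7/3)*(1/74) = -106/3*1/74 = -53/111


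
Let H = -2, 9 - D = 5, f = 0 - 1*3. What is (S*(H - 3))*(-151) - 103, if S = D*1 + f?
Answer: 652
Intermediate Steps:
f = -3 (f = 0 - 3 = -3)
D = 4 (D = 9 - 1*5 = 9 - 5 = 4)
S = 1 (S = 4*1 - 3 = 4 - 3 = 1)
(S*(H - 3))*(-151) - 103 = (1*(-2 - 3))*(-151) - 103 = (1*(-5))*(-151) - 103 = -5*(-151) - 103 = 755 - 103 = 652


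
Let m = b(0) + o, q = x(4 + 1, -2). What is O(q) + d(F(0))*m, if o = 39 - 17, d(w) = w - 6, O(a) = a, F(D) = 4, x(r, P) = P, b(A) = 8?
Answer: -62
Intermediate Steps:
q = -2
d(w) = -6 + w
o = 22
m = 30 (m = 8 + 22 = 30)
O(q) + d(F(0))*m = -2 + (-6 + 4)*30 = -2 - 2*30 = -2 - 60 = -62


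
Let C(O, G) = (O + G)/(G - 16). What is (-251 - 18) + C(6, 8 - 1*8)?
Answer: -2155/8 ≈ -269.38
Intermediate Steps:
C(O, G) = (G + O)/(-16 + G)
(-251 - 18) + C(6, 8 - 1*8) = (-251 - 18) + ((8 - 1*8) + 6)/(-16 + (8 - 1*8)) = -269 + ((8 - 8) + 6)/(-16 + (8 - 8)) = -269 + (0 + 6)/(-16 + 0) = -269 + 6/(-16) = -269 - 1/16*6 = -269 - 3/8 = -2155/8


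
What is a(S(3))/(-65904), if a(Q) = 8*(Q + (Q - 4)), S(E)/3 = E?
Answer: -7/4119 ≈ -0.0016994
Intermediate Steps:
S(E) = 3*E
a(Q) = -32 + 16*Q (a(Q) = 8*(Q + (-4 + Q)) = 8*(-4 + 2*Q) = -32 + 16*Q)
a(S(3))/(-65904) = (-32 + 16*(3*3))/(-65904) = (-32 + 16*9)*(-1/65904) = (-32 + 144)*(-1/65904) = 112*(-1/65904) = -7/4119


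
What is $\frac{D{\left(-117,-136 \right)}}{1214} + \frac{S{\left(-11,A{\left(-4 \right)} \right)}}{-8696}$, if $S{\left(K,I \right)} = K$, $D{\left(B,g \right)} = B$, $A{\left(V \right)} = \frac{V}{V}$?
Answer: $- \frac{502039}{5278472} \approx -0.095111$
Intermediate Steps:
$A{\left(V \right)} = 1$
$\frac{D{\left(-117,-136 \right)}}{1214} + \frac{S{\left(-11,A{\left(-4 \right)} \right)}}{-8696} = - \frac{117}{1214} - \frac{11}{-8696} = \left(-117\right) \frac{1}{1214} - - \frac{11}{8696} = - \frac{117}{1214} + \frac{11}{8696} = - \frac{502039}{5278472}$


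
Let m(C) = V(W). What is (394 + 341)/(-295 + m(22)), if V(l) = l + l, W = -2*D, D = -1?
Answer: -245/97 ≈ -2.5258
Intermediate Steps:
W = 2 (W = -2*(-1) = 2)
V(l) = 2*l
m(C) = 4 (m(C) = 2*2 = 4)
(394 + 341)/(-295 + m(22)) = (394 + 341)/(-295 + 4) = 735/(-291) = 735*(-1/291) = -245/97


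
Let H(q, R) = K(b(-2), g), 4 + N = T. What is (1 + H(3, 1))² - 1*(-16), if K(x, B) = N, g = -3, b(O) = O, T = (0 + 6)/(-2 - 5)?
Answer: 1513/49 ≈ 30.878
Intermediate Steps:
T = -6/7 (T = 6/(-7) = 6*(-⅐) = -6/7 ≈ -0.85714)
N = -34/7 (N = -4 - 6/7 = -34/7 ≈ -4.8571)
K(x, B) = -34/7
H(q, R) = -34/7
(1 + H(3, 1))² - 1*(-16) = (1 - 34/7)² - 1*(-16) = (-27/7)² + 16 = 729/49 + 16 = 1513/49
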